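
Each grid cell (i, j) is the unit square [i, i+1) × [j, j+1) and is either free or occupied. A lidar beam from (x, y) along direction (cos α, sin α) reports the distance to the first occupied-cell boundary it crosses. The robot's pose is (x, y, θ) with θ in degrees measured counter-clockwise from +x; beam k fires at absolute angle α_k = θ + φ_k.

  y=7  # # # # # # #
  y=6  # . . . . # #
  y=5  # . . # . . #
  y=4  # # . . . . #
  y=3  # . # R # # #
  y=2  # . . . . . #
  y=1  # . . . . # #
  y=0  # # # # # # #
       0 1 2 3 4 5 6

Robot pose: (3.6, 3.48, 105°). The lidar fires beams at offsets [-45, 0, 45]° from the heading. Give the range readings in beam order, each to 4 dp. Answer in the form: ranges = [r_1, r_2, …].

beam 1: φ=-45°, α=60°
  direction (0.5000, 0.8660); cell (3,3); t to first gridline: x 0.8000, y 0.6004 (then +2.0000 / +1.1547)
    (3,4) via y @ 0.6004
    (4,4) via x @ 0.8000
    (4,5) via y @ 1.7551
    (5,5) via x @ 2.8000
    (5,6) via y @ 2.9098  # hit
  → r_1 = 2.9098
beam 2: φ=0°, α=105°
  direction (-0.2588, 0.9659); cell (3,3); t to first gridline: x 2.3182, y 0.5383 (then +3.8637 / +1.0353)
    (3,4) via y @ 0.5383
    (3,5) via y @ 1.5736  # hit
  → r_2 = 1.5736
beam 3: φ=45°, α=150°
  direction (-0.8660, 0.5000); cell (3,3); t to first gridline: x 0.6928, y 1.0400 (then +1.1547 / +2.0000)
    (2,3) via x @ 0.6928  # hit
  → r_3 = 0.6928

ranges = [2.9098, 1.5736, 0.6928]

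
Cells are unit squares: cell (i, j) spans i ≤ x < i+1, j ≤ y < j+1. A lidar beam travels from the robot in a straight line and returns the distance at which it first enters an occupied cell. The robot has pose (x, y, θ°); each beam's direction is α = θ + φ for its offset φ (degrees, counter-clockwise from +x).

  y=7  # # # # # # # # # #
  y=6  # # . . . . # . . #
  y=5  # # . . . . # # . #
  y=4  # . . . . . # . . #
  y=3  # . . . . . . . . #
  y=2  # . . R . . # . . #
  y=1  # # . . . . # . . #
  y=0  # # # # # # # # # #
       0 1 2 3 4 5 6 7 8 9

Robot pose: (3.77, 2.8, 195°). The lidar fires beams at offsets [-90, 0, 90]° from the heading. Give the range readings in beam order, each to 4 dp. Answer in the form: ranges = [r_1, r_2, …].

beam 1: φ=-90°, α=105°
  direction (-0.2588, 0.9659); cell (3,2); t to first gridline: x 2.9751, y 0.2071 (then +3.8637 / +1.0353)
    (3,3) via y @ 0.2071
    (3,4) via y @ 1.2423
    (3,5) via y @ 2.2776
    (2,5) via x @ 2.9751
    (2,6) via y @ 3.3129
    (2,7) via y @ 4.3482  # hit
  → r_1 = 4.3482
beam 2: φ=0°, α=195°
  direction (-0.9659, -0.2588); cell (3,2); t to first gridline: x 0.7972, y 3.0910 (then +1.0353 / +3.8637)
    (2,2) via x @ 0.7972
    (1,2) via x @ 1.8324
    (0,2) via x @ 2.8677  # hit
  → r_2 = 2.8677
beam 3: φ=90°, α=285°
  direction (0.2588, -0.9659); cell (3,2); t to first gridline: x 0.8887, y 0.8282 (then +3.8637 / +1.0353)
    (3,1) via y @ 0.8282
    (4,1) via x @ 0.8887
    (4,0) via y @ 1.8635  # hit
  → r_3 = 1.8635

ranges = [4.3482, 2.8677, 1.8635]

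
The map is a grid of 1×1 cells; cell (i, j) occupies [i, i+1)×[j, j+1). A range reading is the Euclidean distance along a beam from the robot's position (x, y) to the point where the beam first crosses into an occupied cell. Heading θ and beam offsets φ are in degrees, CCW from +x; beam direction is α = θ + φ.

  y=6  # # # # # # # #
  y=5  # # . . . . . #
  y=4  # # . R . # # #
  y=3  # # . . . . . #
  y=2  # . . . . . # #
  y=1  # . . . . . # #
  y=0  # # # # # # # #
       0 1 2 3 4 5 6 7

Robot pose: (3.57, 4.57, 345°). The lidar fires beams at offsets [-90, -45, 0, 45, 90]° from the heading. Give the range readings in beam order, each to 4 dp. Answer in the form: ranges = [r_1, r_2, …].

ranges = [3.6959, 4.1223, 1.4804, 2.8600, 1.4804]

beam 1: φ=-90°, α=255°
  dir = (cos 255°, sin 255°) = (-0.2588, -0.9659); from cell (3,4)
  next x-line at t=2.2023, next y-line at t=0.5901; Δt_x=3.8637, Δt_y=1.0353
    y: enter (3,3) at t=0.5901
    y: enter (3,2) at t=1.6254
    x: enter (2,2) at t=2.2023
    y: enter (2,1) at t=2.6607
    y: enter (2,0) at t=3.6959 ← occupied
  → r_1 = 3.6959
beam 2: φ=-45°, α=300°
  dir = (cos 300°, sin 300°) = (0.5000, -0.8660); from cell (3,4)
  next x-line at t=0.8600, next y-line at t=0.6582; Δt_x=2.0000, Δt_y=1.1547
    y: enter (3,3) at t=0.6582
    x: enter (4,3) at t=0.8600
    y: enter (4,2) at t=1.8129
    x: enter (5,2) at t=2.8600
    y: enter (5,1) at t=2.9676
    y: enter (5,0) at t=4.1223 ← occupied
  → r_2 = 4.1223
beam 3: φ=0°, α=345°
  dir = (cos 345°, sin 345°) = (0.9659, -0.2588); from cell (3,4)
  next x-line at t=0.4452, next y-line at t=2.2023; Δt_x=1.0353, Δt_y=3.8637
    x: enter (4,4) at t=0.4452
    x: enter (5,4) at t=1.4804 ← occupied
  → r_3 = 1.4804
beam 4: φ=45°, α=30°
  dir = (cos 30°, sin 30°) = (0.8660, 0.5000); from cell (3,4)
  next x-line at t=0.4965, next y-line at t=0.8600; Δt_x=1.1547, Δt_y=2.0000
    x: enter (4,4) at t=0.4965
    y: enter (4,5) at t=0.8600
    x: enter (5,5) at t=1.6512
    x: enter (6,5) at t=2.8059
    y: enter (6,6) at t=2.8600 ← occupied
  → r_4 = 2.8600
beam 5: φ=90°, α=75°
  dir = (cos 75°, sin 75°) = (0.2588, 0.9659); from cell (3,4)
  next x-line at t=1.6614, next y-line at t=0.4452; Δt_x=3.8637, Δt_y=1.0353
    y: enter (3,5) at t=0.4452
    y: enter (3,6) at t=1.4804 ← occupied
  → r_5 = 1.4804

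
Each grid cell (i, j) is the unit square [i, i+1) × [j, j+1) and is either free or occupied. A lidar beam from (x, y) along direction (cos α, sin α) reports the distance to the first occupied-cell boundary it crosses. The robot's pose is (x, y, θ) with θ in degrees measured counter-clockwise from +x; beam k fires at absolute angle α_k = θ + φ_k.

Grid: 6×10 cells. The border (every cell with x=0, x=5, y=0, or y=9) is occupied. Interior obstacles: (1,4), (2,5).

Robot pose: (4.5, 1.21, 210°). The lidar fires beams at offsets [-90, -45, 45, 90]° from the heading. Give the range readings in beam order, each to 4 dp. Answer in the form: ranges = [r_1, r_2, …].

beam 1: φ=-90°, α=120°
  cosα=-0.5000 sinα=0.8660 | (4,1) | tMaxX 1.0000 tMaxY 0.9122 | tΔX 2.0000 tΔY 1.1547
    t=0.9122 [y] (4,2)
    t=1.0000 [x] (3,2)
    t=2.0669 [y] (3,3)
    t=3.0000 [x] (2,3)
    t=3.2216 [y] (2,4)
    t=4.3763 [y] (2,5) — stop
  → r_1 = 4.3763
beam 2: φ=-45°, α=165°
  cosα=-0.9659 sinα=0.2588 | (4,1) | tMaxX 0.5176 tMaxY 3.0523 | tΔX 1.0353 tΔY 3.8637
    t=0.5176 [x] (3,1)
    t=1.5529 [x] (2,1)
    t=2.5882 [x] (1,1)
    t=3.0523 [y] (1,2)
    t=3.6235 [x] (0,2) — stop
  → r_2 = 3.6235
beam 3: φ=45°, α=255°
  cosα=-0.2588 sinα=-0.9659 | (4,1) | tMaxX 1.9319 tMaxY 0.2174 | tΔX 3.8637 tΔY 1.0353
    t=0.2174 [y] (4,0) — stop
  → r_3 = 0.2174
beam 4: φ=90°, α=300°
  cosα=0.5000 sinα=-0.8660 | (4,1) | tMaxX 1.0000 tMaxY 0.2425 | tΔX 2.0000 tΔY 1.1547
    t=0.2425 [y] (4,0) — stop
  → r_4 = 0.2425

ranges = [4.3763, 3.6235, 0.2174, 0.2425]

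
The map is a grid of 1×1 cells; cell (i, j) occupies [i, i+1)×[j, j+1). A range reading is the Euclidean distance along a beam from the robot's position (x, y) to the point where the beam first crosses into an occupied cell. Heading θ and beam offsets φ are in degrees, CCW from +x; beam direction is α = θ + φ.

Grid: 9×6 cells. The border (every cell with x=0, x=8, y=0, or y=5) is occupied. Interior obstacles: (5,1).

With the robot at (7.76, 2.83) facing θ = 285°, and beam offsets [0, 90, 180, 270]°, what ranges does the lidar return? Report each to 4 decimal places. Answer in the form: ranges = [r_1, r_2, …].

ranges = [0.9273, 0.2485, 2.2465, 6.9985]

beam 1: φ=0°, α=285°
  d=(0.2588,-0.9659)  start (7,2)  tX=0.9273 tY=0.8593  stride 1/|dx|=3.8637 1/|dy|=1.0353
    cross y-line → (7,1), t=0.8593
    cross x-line → (8,1), t=0.9273 (wall)
  → r_1 = 0.9273
beam 2: φ=90°, α=15°
  d=(0.9659,0.2588)  start (7,2)  tX=0.2485 tY=0.6568  stride 1/|dx|=1.0353 1/|dy|=3.8637
    cross x-line → (8,2), t=0.2485 (wall)
  → r_2 = 0.2485
beam 3: φ=180°, α=105°
  d=(-0.2588,0.9659)  start (7,2)  tX=2.9364 tY=0.1760  stride 1/|dx|=3.8637 1/|dy|=1.0353
    cross y-line → (7,3), t=0.1760
    cross y-line → (7,4), t=1.2113
    cross y-line → (7,5), t=2.2465 (wall)
  → r_3 = 2.2465
beam 4: φ=270°, α=195°
  d=(-0.9659,-0.2588)  start (7,2)  tX=0.7868 tY=3.2069  stride 1/|dx|=1.0353 1/|dy|=3.8637
    cross x-line → (6,2), t=0.7868
    cross x-line → (5,2), t=1.8221
    cross x-line → (4,2), t=2.8574
    cross y-line → (4,1), t=3.2069
    cross x-line → (3,1), t=3.8926
    cross x-line → (2,1), t=4.9279
    cross x-line → (1,1), t=5.9632
    cross x-line → (0,1), t=6.9985 (wall)
  → r_4 = 6.9985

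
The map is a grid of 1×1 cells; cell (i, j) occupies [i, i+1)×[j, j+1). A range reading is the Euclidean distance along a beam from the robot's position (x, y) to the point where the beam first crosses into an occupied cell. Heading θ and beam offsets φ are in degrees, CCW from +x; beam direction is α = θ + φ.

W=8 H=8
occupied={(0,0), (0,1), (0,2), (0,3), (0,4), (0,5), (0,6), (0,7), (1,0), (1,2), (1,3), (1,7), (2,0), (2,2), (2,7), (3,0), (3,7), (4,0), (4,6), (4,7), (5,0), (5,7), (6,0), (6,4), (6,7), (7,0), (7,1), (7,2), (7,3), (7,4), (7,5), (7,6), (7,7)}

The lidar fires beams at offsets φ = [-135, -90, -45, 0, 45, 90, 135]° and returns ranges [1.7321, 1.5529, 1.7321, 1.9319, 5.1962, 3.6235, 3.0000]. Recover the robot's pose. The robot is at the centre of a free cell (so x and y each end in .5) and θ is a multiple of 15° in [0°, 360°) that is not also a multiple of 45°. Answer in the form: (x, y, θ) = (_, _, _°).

(x, y, θ) = (5.5, 2.5, 75°)

Enumerate (i+0.5, j+0.5, θ) over the 31 free cells and 16 admissible headings. For each, cast all 7 beams and compare to the given ranges.
  (2.5, 3.5, 345°): beam 1 = 0.5774 ≠ 1.7321 ✗
  (3.5, 6.5, 120°): beam 1 = 0.5176 ≠ 1.7321 ✗
  (5.5, 3.5, 330°): beam 1 = 2.5882 ≠ 1.7321 ✗
  (2.5, 5.5, 300°): beam 1 = 1.5529 ≠ 1.7321 ✗
  (6.5, 6.5, 285°): beam 1 = 1.0000 ≠ 1.7321 ✗
  …
  (5.5, 2.5, 75°): r_1=1.7321, r_2=1.5529, r_3=1.7321, r_4=1.9319, r_5=5.1962, r_6=3.6235, r_7=3.0000 — all match ✓
Unique over the lattice → pose = (5.5, 2.5, 75°).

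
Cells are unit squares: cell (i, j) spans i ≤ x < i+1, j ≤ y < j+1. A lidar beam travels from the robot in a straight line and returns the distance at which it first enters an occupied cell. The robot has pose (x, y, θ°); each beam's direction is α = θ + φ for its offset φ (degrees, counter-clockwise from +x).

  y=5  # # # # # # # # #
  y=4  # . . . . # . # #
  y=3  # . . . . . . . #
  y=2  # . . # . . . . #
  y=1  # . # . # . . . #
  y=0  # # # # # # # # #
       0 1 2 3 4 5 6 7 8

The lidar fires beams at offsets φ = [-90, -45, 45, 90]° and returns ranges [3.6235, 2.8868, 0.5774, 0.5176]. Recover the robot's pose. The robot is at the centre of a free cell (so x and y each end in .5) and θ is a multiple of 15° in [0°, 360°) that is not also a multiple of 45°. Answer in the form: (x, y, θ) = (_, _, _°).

Candidates: 23 free-cell centres × 16 headings = 368 poses. Raycast each; keep the one whose scan matches to 4 dp.
  (1.5, 4.5, 240°): beam 1 = 0.5774 ≠ 3.6235 ✗
  (2.5, 3.5, 60°): beam 1 = 1.0000 ≠ 3.6235 ✗
  (5.5, 3.5, 210°): beam 1 = 0.5774 ≠ 3.6235 ✗
  (2.5, 2.5, 210°): beam 1 = 2.8868 ≠ 3.6235 ✗
  …
  (7.5, 3.5, 285°): r_1=3.6235, r_2=2.8868, r_3=0.5774, r_4=0.5176 — all match ✓
Unique over the lattice → pose = (7.5, 3.5, 285°).

(x, y, θ) = (7.5, 3.5, 285°)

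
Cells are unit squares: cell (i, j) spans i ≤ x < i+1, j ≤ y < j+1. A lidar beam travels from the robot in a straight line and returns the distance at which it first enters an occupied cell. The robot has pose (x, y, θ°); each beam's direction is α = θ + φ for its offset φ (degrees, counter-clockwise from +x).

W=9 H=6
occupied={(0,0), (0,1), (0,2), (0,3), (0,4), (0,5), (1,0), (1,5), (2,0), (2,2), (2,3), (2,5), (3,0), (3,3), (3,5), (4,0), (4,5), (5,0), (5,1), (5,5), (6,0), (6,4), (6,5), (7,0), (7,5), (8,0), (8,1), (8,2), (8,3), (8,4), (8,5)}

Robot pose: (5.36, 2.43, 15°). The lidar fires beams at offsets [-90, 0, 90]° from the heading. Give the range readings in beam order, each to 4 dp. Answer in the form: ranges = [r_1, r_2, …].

ranges = [0.4452, 2.7331, 2.6607]

beam 1: φ=-90°, α=285°
  d=(0.2588,-0.9659)  start (5,2)  tX=2.4728 tY=0.4452  stride 1/|dx|=3.8637 1/|dy|=1.0353
    cross y-line → (5,1), t=0.4452 (wall)
  → r_1 = 0.4452
beam 2: φ=0°, α=15°
  d=(0.9659,0.2588)  start (5,2)  tX=0.6626 tY=2.2023  stride 1/|dx|=1.0353 1/|dy|=3.8637
    cross x-line → (6,2), t=0.6626
    cross x-line → (7,2), t=1.6979
    cross y-line → (7,3), t=2.2023
    cross x-line → (8,3), t=2.7331 (wall)
  → r_2 = 2.7331
beam 3: φ=90°, α=105°
  d=(-0.2588,0.9659)  start (5,2)  tX=1.3909 tY=0.5901  stride 1/|dx|=3.8637 1/|dy|=1.0353
    cross y-line → (5,3), t=0.5901
    cross x-line → (4,3), t=1.3909
    cross y-line → (4,4), t=1.6254
    cross y-line → (4,5), t=2.6607 (wall)
  → r_3 = 2.6607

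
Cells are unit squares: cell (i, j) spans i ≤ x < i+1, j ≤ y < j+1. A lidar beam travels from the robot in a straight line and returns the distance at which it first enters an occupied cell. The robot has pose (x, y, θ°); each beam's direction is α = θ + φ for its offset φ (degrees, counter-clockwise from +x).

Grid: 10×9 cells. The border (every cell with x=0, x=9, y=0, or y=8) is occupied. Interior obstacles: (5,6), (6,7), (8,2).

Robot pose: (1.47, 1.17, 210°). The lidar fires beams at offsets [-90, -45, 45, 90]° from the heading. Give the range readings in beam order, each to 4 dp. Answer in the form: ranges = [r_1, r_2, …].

beam 1: φ=-90°, α=120°
  d=(-0.5000,0.8660)  start (1,1)  tX=0.9400 tY=0.9584  stride 1/|dx|=2.0000 1/|dy|=1.1547
    cross x-line → (0,1), t=0.9400 (wall)
  → r_1 = 0.9400
beam 2: φ=-45°, α=165°
  d=(-0.9659,0.2588)  start (1,1)  tX=0.4866 tY=3.2069  stride 1/|dx|=1.0353 1/|dy|=3.8637
    cross x-line → (0,1), t=0.4866 (wall)
  → r_2 = 0.4866
beam 3: φ=45°, α=255°
  d=(-0.2588,-0.9659)  start (1,1)  tX=1.8159 tY=0.1760  stride 1/|dx|=3.8637 1/|dy|=1.0353
    cross y-line → (1,0), t=0.1760 (wall)
  → r_3 = 0.1760
beam 4: φ=90°, α=300°
  d=(0.5000,-0.8660)  start (1,1)  tX=1.0600 tY=0.1963  stride 1/|dx|=2.0000 1/|dy|=1.1547
    cross y-line → (1,0), t=0.1963 (wall)
  → r_4 = 0.1963

ranges = [0.9400, 0.4866, 0.1760, 0.1963]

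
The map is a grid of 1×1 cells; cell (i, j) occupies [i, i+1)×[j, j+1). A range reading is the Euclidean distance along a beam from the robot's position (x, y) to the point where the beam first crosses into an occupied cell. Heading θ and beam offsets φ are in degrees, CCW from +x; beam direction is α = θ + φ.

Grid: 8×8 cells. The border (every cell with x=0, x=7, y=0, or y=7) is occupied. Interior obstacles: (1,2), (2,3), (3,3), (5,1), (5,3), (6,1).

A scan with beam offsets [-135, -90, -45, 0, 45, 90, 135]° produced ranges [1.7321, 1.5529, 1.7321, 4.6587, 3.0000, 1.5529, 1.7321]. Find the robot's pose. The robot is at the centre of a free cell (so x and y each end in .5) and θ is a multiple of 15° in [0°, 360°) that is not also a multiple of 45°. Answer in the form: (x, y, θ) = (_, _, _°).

The pose lattice has 30·16 = 480 candidates. Test each by forward raycasting.
  (5.5, 5.5, 210°): beam 1 = 1.5529 ≠ 1.7321 ✗
  (2.5, 6.5, 255°): beam 1 = 0.5774 ≠ 1.7321 ✗
  (3.5, 5.5, 75°): beam 1 = 4.0415 ≠ 1.7321 ✗
  (3.5, 2.5, 300°): beam 1 = 1.5529 ≠ 1.7321 ✗
  …
  (2.5, 5.5, 345°): r_1=1.7321, r_2=1.5529, r_3=1.7321, r_4=4.6587, r_5=3.0000, r_6=1.5529, r_7=1.7321 — all match ✓
Unique over the lattice → pose = (2.5, 5.5, 345°).

(x, y, θ) = (2.5, 5.5, 345°)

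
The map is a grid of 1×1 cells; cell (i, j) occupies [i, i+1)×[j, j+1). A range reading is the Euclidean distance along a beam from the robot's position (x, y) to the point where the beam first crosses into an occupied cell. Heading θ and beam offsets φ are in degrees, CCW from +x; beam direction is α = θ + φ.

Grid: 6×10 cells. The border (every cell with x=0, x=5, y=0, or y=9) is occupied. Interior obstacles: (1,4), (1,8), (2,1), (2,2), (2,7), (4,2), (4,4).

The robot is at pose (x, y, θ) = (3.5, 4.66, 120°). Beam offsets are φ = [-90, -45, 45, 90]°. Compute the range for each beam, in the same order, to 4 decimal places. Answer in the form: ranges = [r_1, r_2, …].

ranges = [0.5774, 4.4931, 2.5882, 2.8868]

beam 1: φ=-90°, α=30°
  d=(0.8660,0.5000)  start (3,4)  tX=0.5774 tY=0.6800  stride 1/|dx|=1.1547 1/|dy|=2.0000
    cross x-line → (4,4), t=0.5774 (wall)
  → r_1 = 0.5774
beam 2: φ=-45°, α=75°
  d=(0.2588,0.9659)  start (3,4)  tX=1.9319 tY=0.3520  stride 1/|dx|=3.8637 1/|dy|=1.0353
    cross y-line → (3,5), t=0.3520
    cross y-line → (3,6), t=1.3873
    cross x-line → (4,6), t=1.9319
    cross y-line → (4,7), t=2.4225
    cross y-line → (4,8), t=3.4578
    cross y-line → (4,9), t=4.4931 (wall)
  → r_2 = 4.4931
beam 3: φ=45°, α=165°
  d=(-0.9659,0.2588)  start (3,4)  tX=0.5176 tY=1.3137  stride 1/|dx|=1.0353 1/|dy|=3.8637
    cross x-line → (2,4), t=0.5176
    cross y-line → (2,5), t=1.3137
    cross x-line → (1,5), t=1.5529
    cross x-line → (0,5), t=2.5882 (wall)
  → r_3 = 2.5882
beam 4: φ=90°, α=210°
  d=(-0.8660,-0.5000)  start (3,4)  tX=0.5774 tY=1.3200  stride 1/|dx|=1.1547 1/|dy|=2.0000
    cross x-line → (2,4), t=0.5774
    cross y-line → (2,3), t=1.3200
    cross x-line → (1,3), t=1.7321
    cross x-line → (0,3), t=2.8868 (wall)
  → r_4 = 2.8868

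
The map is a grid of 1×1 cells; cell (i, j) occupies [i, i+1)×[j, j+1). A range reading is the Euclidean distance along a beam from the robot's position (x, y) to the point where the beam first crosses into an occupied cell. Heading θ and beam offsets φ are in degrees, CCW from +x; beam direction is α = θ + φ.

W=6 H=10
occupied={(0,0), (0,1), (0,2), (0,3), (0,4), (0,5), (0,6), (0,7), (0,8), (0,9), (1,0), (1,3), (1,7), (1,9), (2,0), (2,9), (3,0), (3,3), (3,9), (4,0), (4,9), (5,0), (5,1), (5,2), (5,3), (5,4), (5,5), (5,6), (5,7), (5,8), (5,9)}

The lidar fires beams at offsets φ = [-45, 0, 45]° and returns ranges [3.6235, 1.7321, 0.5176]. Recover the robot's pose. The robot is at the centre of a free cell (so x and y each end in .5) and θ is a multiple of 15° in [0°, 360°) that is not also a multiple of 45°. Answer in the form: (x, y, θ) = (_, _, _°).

(x, y, θ) = (1.5, 2.5, 30°)

Candidates: 29 free-cell centres × 16 headings = 464 poses. Raycast each; keep the one whose scan matches to 4 dp.
  (2.5, 2.5, 150°): beam 1 = 4.6587 ≠ 3.6235 ✗
  (2.5, 5.5, 240°): beam 1 = 1.5529 ≠ 3.6235 ✗
  (2.5, 5.5, 60°): beam 1 = 2.5882 ≠ 3.6235 ✗
  (4.5, 6.5, 255°): beam 1 = 4.0415 ≠ 3.6235 ✗
  …
  (1.5, 2.5, 30°): r_1=3.6235, r_2=1.7321, r_3=0.5176 — all match ✓
No second candidate reproduces the full scan.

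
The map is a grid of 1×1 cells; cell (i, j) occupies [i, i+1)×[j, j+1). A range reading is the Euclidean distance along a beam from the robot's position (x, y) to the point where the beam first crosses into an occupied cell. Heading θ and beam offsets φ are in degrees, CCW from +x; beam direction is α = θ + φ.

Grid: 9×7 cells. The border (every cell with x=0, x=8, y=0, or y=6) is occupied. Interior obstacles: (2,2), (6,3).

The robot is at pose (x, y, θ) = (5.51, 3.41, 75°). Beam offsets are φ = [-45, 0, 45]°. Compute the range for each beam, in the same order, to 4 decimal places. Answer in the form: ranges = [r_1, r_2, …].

ranges = [0.5658, 2.6814, 2.9907]

beam 1: φ=-45°, α=30°
  d=(0.8660,0.5000)  start (5,3)  tX=0.5658 tY=1.1800  stride 1/|dx|=1.1547 1/|dy|=2.0000
    cross x-line → (6,3), t=0.5658 (wall)
  → r_1 = 0.5658
beam 2: φ=0°, α=75°
  d=(0.2588,0.9659)  start (5,3)  tX=1.8932 tY=0.6108  stride 1/|dx|=3.8637 1/|dy|=1.0353
    cross y-line → (5,4), t=0.6108
    cross y-line → (5,5), t=1.6461
    cross x-line → (6,5), t=1.8932
    cross y-line → (6,6), t=2.6814 (wall)
  → r_2 = 2.6814
beam 3: φ=45°, α=120°
  d=(-0.5000,0.8660)  start (5,3)  tX=1.0200 tY=0.6813  stride 1/|dx|=2.0000 1/|dy|=1.1547
    cross y-line → (5,4), t=0.6813
    cross x-line → (4,4), t=1.0200
    cross y-line → (4,5), t=1.8360
    cross y-line → (4,6), t=2.9907 (wall)
  → r_3 = 2.9907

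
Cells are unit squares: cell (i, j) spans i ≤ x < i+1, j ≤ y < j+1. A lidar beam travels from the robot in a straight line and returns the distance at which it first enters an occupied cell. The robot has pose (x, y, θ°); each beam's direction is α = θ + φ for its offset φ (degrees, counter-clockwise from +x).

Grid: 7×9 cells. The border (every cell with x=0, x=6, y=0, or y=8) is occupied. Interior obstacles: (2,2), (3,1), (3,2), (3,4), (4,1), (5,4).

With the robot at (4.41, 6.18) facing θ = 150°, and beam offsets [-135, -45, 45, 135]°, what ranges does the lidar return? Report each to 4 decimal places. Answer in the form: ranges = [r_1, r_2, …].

ranges = [1.6461, 1.8842, 3.5303, 5.3627]

beam 1: φ=-135°, α=15°
  d=(0.9659,0.2588)  start (4,6)  tX=0.6108 tY=3.1682  stride 1/|dx|=1.0353 1/|dy|=3.8637
    cross x-line → (5,6), t=0.6108
    cross x-line → (6,6), t=1.6461 (wall)
  → r_1 = 1.6461
beam 2: φ=-45°, α=105°
  d=(-0.2588,0.9659)  start (4,6)  tX=1.5841 tY=0.8489  stride 1/|dx|=3.8637 1/|dy|=1.0353
    cross y-line → (4,7), t=0.8489
    cross x-line → (3,7), t=1.5841
    cross y-line → (3,8), t=1.8842 (wall)
  → r_2 = 1.8842
beam 3: φ=45°, α=195°
  d=(-0.9659,-0.2588)  start (4,6)  tX=0.4245 tY=0.6955  stride 1/|dx|=1.0353 1/|dy|=3.8637
    cross x-line → (3,6), t=0.4245
    cross y-line → (3,5), t=0.6955
    cross x-line → (2,5), t=1.4597
    cross x-line → (1,5), t=2.4950
    cross x-line → (0,5), t=3.5303 (wall)
  → r_3 = 3.5303
beam 4: φ=135°, α=285°
  d=(0.2588,-0.9659)  start (4,6)  tX=2.2796 tY=0.1863  stride 1/|dx|=3.8637 1/|dy|=1.0353
    cross y-line → (4,5), t=0.1863
    cross y-line → (4,4), t=1.2216
    cross y-line → (4,3), t=2.2569
    cross x-line → (5,3), t=2.2796
    cross y-line → (5,2), t=3.2922
    cross y-line → (5,1), t=4.3275
    cross y-line → (5,0), t=5.3627 (wall)
  → r_4 = 5.3627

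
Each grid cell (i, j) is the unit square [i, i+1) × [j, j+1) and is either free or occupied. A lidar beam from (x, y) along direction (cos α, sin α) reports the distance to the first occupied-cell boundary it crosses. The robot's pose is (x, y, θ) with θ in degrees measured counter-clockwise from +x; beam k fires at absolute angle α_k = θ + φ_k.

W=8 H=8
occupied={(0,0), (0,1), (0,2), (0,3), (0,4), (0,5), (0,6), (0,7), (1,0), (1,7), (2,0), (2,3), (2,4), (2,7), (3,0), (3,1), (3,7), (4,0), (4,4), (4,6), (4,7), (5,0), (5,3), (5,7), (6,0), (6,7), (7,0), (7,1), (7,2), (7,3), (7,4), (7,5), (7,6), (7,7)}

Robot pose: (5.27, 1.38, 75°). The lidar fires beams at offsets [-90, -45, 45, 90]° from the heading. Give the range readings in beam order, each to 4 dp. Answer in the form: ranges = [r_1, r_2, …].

beam 1: φ=-90°, α=345°
  d=(0.9659,-0.2588)  start (5,1)  tX=0.7558 tY=1.4682  stride 1/|dx|=1.0353 1/|dy|=3.8637
    cross x-line → (6,1), t=0.7558
    cross y-line → (6,0), t=1.4682 (wall)
  → r_1 = 1.4682
beam 2: φ=-45°, α=30°
  d=(0.8660,0.5000)  start (5,1)  tX=0.8429 tY=1.2400  stride 1/|dx|=1.1547 1/|dy|=2.0000
    cross x-line → (6,1), t=0.8429
    cross y-line → (6,2), t=1.2400
    cross x-line → (7,2), t=1.9976 (wall)
  → r_2 = 1.9976
beam 3: φ=45°, α=120°
  d=(-0.5000,0.8660)  start (5,1)  tX=0.5400 tY=0.7159  stride 1/|dx|=2.0000 1/|dy|=1.1547
    cross x-line → (4,1), t=0.5400
    cross y-line → (4,2), t=0.7159
    cross y-line → (4,3), t=1.8706
    cross x-line → (3,3), t=2.5400
    cross y-line → (3,4), t=3.0253
    cross y-line → (3,5), t=4.1800
    cross x-line → (2,5), t=4.5400
    cross y-line → (2,6), t=5.3347
    cross y-line → (2,7), t=6.4894 (wall)
  → r_3 = 6.4894
beam 4: φ=90°, α=165°
  d=(-0.9659,0.2588)  start (5,1)  tX=0.2795 tY=2.3955  stride 1/|dx|=1.0353 1/|dy|=3.8637
    cross x-line → (4,1), t=0.2795
    cross x-line → (3,1), t=1.3148 (wall)
  → r_4 = 1.3148

ranges = [1.4682, 1.9976, 6.4894, 1.3148]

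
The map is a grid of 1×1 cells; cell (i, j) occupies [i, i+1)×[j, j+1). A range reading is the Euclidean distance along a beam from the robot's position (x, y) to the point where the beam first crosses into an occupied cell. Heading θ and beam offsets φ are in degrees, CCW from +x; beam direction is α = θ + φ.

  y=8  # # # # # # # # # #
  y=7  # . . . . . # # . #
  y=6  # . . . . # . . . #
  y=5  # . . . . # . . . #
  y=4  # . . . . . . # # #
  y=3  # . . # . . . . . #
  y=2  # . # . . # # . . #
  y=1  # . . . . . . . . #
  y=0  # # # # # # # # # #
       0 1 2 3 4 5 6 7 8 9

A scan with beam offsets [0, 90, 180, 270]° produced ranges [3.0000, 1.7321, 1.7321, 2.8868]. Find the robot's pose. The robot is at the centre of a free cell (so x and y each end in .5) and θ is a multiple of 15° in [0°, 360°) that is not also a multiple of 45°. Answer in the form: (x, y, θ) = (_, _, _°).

(x, y, θ) = (2.5, 6.5, 30°)

Enumerate (i+0.5, j+0.5, θ) over the 46 free cells and 16 admissible headings. For each, cast all 4 beams and compare to the given ranges.
  (6.5, 1.5, 120°): beam 1 = 0.5774 ≠ 3.0000 ✗
  (6.5, 3.5, 75°): beam 1 = 3.6235 ≠ 3.0000 ✗
  (1.5, 7.5, 195°): beam 1 = 0.5176 ≠ 3.0000 ✗
  (4.5, 3.5, 345°): beam 1 = 1.9319 ≠ 3.0000 ✗
  …
  (2.5, 6.5, 30°): r_1=3.0000, r_2=1.7321, r_3=1.7321, r_4=2.8868 — all match ✓
No second candidate reproduces the full scan.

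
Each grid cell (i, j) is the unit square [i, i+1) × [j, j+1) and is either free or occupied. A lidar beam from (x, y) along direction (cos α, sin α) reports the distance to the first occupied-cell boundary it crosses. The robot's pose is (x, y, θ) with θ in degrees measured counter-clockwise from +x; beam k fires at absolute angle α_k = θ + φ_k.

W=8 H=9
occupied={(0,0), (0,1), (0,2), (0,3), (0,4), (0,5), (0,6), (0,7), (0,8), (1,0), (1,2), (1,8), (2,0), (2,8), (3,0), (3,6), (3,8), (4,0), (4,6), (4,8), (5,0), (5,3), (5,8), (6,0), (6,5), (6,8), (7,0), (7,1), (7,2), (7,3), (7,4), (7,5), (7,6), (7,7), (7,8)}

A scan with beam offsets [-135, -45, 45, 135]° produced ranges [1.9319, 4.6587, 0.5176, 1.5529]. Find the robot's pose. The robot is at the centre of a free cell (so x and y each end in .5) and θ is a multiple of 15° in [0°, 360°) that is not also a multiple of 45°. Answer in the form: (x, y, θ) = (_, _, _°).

(x, y, θ) = (5.5, 4.5, 240°)

Enumerate (i+0.5, j+0.5, θ) over the 37 free cells and 16 admissible headings. For each, cast all 4 beams and compare to the given ranges.
  (2.5, 5.5, 15°): beam 1 = 2.8868 ≠ 1.9319 ✗
  (4.5, 3.5, 120°): beam 1 = 0.5176 ≠ 1.9319 ✗
  (2.5, 7.5, 330°): beam 1 = 1.5529 ≠ 1.9319 ✗
  …
  (5.5, 4.5, 240°): r_1=1.9319, r_2=4.6587, r_3=0.5176, r_4=1.5529 — all match ✓
No second candidate reproduces the full scan.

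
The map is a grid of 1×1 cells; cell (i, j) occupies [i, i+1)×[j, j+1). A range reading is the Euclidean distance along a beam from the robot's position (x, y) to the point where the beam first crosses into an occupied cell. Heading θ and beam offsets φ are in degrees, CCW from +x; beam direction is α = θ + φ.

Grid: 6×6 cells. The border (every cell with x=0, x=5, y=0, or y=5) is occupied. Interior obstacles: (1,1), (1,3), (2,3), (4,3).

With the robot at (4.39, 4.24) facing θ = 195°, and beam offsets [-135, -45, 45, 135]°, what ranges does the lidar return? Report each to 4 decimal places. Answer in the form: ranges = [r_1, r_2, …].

beam 1: φ=-135°, α=60°
  direction (0.5000, 0.8660); cell (4,4); t to first gridline: x 1.2200, y 0.8776 (then +2.0000 / +1.1547)
    (4,5) via y @ 0.8776  # hit
  → r_1 = 0.8776
beam 2: φ=-45°, α=150°
  direction (-0.8660, 0.5000); cell (4,4); t to first gridline: x 0.4503, y 1.5200 (then +1.1547 / +2.0000)
    (3,4) via x @ 0.4503
    (3,5) via y @ 1.5200  # hit
  → r_2 = 1.5200
beam 3: φ=45°, α=240°
  direction (-0.5000, -0.8660); cell (4,4); t to first gridline: x 0.7800, y 0.2771 (then +2.0000 / +1.1547)
    (4,3) via y @ 0.2771  # hit
  → r_3 = 0.2771
beam 4: φ=135°, α=330°
  direction (0.8660, -0.5000); cell (4,4); t to first gridline: x 0.7044, y 0.4800 (then +1.1547 / +2.0000)
    (4,3) via y @ 0.4800  # hit
  → r_4 = 0.4800

ranges = [0.8776, 1.5200, 0.2771, 0.4800]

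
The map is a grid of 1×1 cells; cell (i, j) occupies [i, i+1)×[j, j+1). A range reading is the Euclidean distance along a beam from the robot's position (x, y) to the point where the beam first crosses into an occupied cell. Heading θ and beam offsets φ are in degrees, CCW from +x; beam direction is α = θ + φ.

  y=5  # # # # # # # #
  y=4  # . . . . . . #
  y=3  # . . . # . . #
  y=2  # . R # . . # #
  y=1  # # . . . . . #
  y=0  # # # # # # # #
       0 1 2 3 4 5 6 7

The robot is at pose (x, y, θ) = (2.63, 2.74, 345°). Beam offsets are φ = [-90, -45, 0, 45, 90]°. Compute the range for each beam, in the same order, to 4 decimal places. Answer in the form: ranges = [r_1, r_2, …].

beam 1: φ=-90°, α=255°
  direction (-0.2588, -0.9659); cell (2,2); t to first gridline: x 2.4341, y 0.7661 (then +3.8637 / +1.0353)
    (2,1) via y @ 0.7661
    (2,0) via y @ 1.8014  # hit
  → r_1 = 1.8014
beam 2: φ=-45°, α=300°
  direction (0.5000, -0.8660); cell (2,2); t to first gridline: x 0.7400, y 0.8545 (then +2.0000 / +1.1547)
    (3,2) via x @ 0.7400  # hit
  → r_2 = 0.7400
beam 3: φ=0°, α=345°
  direction (0.9659, -0.2588); cell (2,2); t to first gridline: x 0.3831, y 2.8591 (then +1.0353 / +3.8637)
    (3,2) via x @ 0.3831  # hit
  → r_3 = 0.3831
beam 4: φ=45°, α=30°
  direction (0.8660, 0.5000); cell (2,2); t to first gridline: x 0.4272, y 0.5200 (then +1.1547 / +2.0000)
    (3,2) via x @ 0.4272  # hit
  → r_4 = 0.4272
beam 5: φ=90°, α=75°
  direction (0.2588, 0.9659); cell (2,2); t to first gridline: x 1.4296, y 0.2692 (then +3.8637 / +1.0353)
    (2,3) via y @ 0.2692
    (2,4) via y @ 1.3044
    (3,4) via x @ 1.4296
    (3,5) via y @ 2.3397  # hit
  → r_5 = 2.3397

ranges = [1.8014, 0.7400, 0.3831, 0.4272, 2.3397]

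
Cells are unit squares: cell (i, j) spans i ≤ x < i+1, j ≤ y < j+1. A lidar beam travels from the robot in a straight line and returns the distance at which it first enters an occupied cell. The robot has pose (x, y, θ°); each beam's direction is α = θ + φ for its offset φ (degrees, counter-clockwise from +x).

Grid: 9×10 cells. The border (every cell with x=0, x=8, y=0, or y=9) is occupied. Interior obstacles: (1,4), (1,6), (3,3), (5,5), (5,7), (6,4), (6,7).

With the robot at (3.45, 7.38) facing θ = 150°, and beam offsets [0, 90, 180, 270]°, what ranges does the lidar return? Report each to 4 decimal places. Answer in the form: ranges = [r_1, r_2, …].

beam 1: φ=0°, α=150°
  dir = (cos 150°, sin 150°) = (-0.8660, 0.5000); from cell (3,7)
  next x-line at t=0.5196, next y-line at t=1.2400; Δt_x=1.1547, Δt_y=2.0000
    x: enter (2,7) at t=0.5196
    y: enter (2,8) at t=1.2400
    x: enter (1,8) at t=1.6743
    x: enter (0,8) at t=2.8290 ← occupied
  → r_1 = 2.8290
beam 2: φ=90°, α=240°
  dir = (cos 240°, sin 240°) = (-0.5000, -0.8660); from cell (3,7)
  next x-line at t=0.9000, next y-line at t=0.4388; Δt_x=2.0000, Δt_y=1.1547
    y: enter (3,6) at t=0.4388
    x: enter (2,6) at t=0.9000
    y: enter (2,5) at t=1.5935
    y: enter (2,4) at t=2.7482
    x: enter (1,4) at t=2.9000 ← occupied
  → r_2 = 2.9000
beam 3: φ=180°, α=330°
  dir = (cos 330°, sin 330°) = (0.8660, -0.5000); from cell (3,7)
  next x-line at t=0.6351, next y-line at t=0.7600; Δt_x=1.1547, Δt_y=2.0000
    x: enter (4,7) at t=0.6351
    y: enter (4,6) at t=0.7600
    x: enter (5,6) at t=1.7898
    y: enter (5,5) at t=2.7600 ← occupied
  → r_3 = 2.7600
beam 4: φ=270°, α=60°
  dir = (cos 60°, sin 60°) = (0.5000, 0.8660); from cell (3,7)
  next x-line at t=1.1000, next y-line at t=0.7159; Δt_x=2.0000, Δt_y=1.1547
    y: enter (3,8) at t=0.7159
    x: enter (4,8) at t=1.1000
    y: enter (4,9) at t=1.8706 ← occupied
  → r_4 = 1.8706

ranges = [2.8290, 2.9000, 2.7600, 1.8706]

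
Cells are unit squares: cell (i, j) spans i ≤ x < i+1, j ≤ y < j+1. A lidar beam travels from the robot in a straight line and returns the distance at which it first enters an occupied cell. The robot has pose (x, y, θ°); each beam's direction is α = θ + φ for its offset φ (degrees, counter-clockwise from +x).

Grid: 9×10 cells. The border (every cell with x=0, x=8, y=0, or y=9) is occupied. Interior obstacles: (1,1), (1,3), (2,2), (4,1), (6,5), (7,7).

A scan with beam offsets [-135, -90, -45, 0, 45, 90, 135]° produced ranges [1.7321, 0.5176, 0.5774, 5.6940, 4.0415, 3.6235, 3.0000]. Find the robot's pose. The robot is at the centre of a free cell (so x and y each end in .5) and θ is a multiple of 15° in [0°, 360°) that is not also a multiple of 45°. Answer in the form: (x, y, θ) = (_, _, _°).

Enumerate (i+0.5, j+0.5, θ) over the 50 free cells and 16 admissible headings. For each, cast all 7 beams and compare to the given ranges.
  (2.5, 4.5, 105°): beam 1 = 6.3509 ≠ 1.7321 ✗
  (6.5, 1.5, 210°): beam 1 = 5.6940 ≠ 1.7321 ✗
  (5.5, 3.5, 300°): beam 1 = 4.6587 ≠ 1.7321 ✗
  (5.5, 1.5, 60°): beam 1 = 0.5176 ≠ 1.7321 ✗
  (4.5, 5.5, 105°): beam 1 = 4.0415 ≠ 1.7321 ✗
  …
  (6.5, 4.5, 165°): r_1=1.7321, r_2=0.5176, r_3=0.5774, r_4=5.6940, r_5=4.0415, r_6=3.6235, r_7=3.0000 — all match ✓
No second candidate reproduces the full scan.

(x, y, θ) = (6.5, 4.5, 165°)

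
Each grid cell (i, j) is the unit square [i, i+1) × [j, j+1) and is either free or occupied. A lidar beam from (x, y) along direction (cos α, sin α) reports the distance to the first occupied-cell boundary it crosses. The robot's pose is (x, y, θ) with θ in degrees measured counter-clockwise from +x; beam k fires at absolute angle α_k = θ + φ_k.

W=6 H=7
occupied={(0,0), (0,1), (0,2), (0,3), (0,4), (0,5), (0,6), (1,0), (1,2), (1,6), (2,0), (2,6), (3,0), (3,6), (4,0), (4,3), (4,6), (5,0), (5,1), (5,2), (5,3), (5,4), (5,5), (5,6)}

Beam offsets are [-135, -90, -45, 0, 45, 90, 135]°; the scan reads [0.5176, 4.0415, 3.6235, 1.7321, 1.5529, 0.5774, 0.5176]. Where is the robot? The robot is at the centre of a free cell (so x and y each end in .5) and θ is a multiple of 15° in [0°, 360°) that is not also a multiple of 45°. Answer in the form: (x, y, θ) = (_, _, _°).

The pose lattice has 18·16 = 288 candidates. Test each by forward raycasting.
  (3.5, 5.5, 300°): beam 1 = 1.9319 ≠ 0.5176 ✗
  (4.5, 5.5, 15°): beam 1 = 5.1962 ≠ 0.5176 ✗
  (1.5, 5.5, 75°): beam 1 = 5.1962 ≠ 0.5176 ✗
  (2.5, 3.5, 120°): beam 1 = 1.5529 ≠ 0.5176 ✗
  …
  (4.5, 2.5, 240°): r_1=0.5176, r_2=4.0415, r_3=3.6235, r_4=1.7321, r_5=1.5529, r_6=0.5774, r_7=0.5176 — all match ✓
Unique over the lattice → pose = (4.5, 2.5, 240°).

(x, y, θ) = (4.5, 2.5, 240°)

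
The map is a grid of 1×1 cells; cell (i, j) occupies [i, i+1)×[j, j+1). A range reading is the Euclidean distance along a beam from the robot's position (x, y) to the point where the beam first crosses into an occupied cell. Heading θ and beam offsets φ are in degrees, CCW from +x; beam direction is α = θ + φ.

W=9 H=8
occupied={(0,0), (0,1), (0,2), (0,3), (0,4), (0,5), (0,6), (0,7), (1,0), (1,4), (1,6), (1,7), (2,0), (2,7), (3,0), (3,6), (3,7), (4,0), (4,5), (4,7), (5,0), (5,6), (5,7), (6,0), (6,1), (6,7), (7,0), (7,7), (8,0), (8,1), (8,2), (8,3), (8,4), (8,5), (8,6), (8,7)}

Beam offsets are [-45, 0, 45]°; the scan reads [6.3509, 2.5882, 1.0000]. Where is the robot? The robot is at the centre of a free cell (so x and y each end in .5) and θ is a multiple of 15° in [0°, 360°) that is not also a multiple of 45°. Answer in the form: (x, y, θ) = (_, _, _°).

The pose lattice has 36·16 = 576 candidates. Test each by forward raycasting.
  (1.5, 5.5, 150°): beam 1 = 0.5176 ≠ 6.3509 ✗
  (5.5, 3.5, 240°): beam 1 = 4.6587 ≠ 6.3509 ✗
  (3.5, 3.5, 150°): beam 1 = 3.6235 ≠ 6.3509 ✗
  …
  (2.5, 3.5, 75°): r_1=6.3509, r_2=2.5882, r_3=1.0000 — all match ✓
No second candidate reproduces the full scan.

(x, y, θ) = (2.5, 3.5, 75°)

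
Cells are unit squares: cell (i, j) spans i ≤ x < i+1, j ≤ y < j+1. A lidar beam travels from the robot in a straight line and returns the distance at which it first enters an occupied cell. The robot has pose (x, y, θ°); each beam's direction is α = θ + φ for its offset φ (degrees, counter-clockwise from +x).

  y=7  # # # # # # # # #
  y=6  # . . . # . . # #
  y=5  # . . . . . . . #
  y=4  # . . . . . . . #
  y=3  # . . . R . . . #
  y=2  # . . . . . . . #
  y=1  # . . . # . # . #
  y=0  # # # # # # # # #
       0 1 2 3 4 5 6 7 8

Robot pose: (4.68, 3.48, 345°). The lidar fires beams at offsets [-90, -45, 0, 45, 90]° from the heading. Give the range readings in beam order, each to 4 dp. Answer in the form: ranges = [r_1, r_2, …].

ranges = [1.5322, 2.6400, 3.4371, 3.8336, 3.6442]

beam 1: φ=-90°, α=255°
  direction (-0.2588, -0.9659); cell (4,3); t to first gridline: x 2.6273, y 0.4969 (then +3.8637 / +1.0353)
    (4,2) via y @ 0.4969
    (4,1) via y @ 1.5322  # hit
  → r_1 = 1.5322
beam 2: φ=-45°, α=300°
  direction (0.5000, -0.8660); cell (4,3); t to first gridline: x 0.6400, y 0.5543 (then +2.0000 / +1.1547)
    (4,2) via y @ 0.5543
    (5,2) via x @ 0.6400
    (5,1) via y @ 1.7090
    (6,1) via x @ 2.6400  # hit
  → r_2 = 2.6400
beam 3: φ=0°, α=345°
  direction (0.9659, -0.2588); cell (4,3); t to first gridline: x 0.3313, y 1.8546 (then +1.0353 / +3.8637)
    (5,3) via x @ 0.3313
    (6,3) via x @ 1.3666
    (6,2) via y @ 1.8546
    (7,2) via x @ 2.4018
    (8,2) via x @ 3.4371  # hit
  → r_3 = 3.4371
beam 4: φ=45°, α=30°
  direction (0.8660, 0.5000); cell (4,3); t to first gridline: x 0.3695, y 1.0400 (then +1.1547 / +2.0000)
    (5,3) via x @ 0.3695
    (5,4) via y @ 1.0400
    (6,4) via x @ 1.5242
    (7,4) via x @ 2.6789
    (7,5) via y @ 3.0400
    (8,5) via x @ 3.8336  # hit
  → r_4 = 3.8336
beam 5: φ=90°, α=75°
  direction (0.2588, 0.9659); cell (4,3); t to first gridline: x 1.2364, y 0.5383 (then +3.8637 / +1.0353)
    (4,4) via y @ 0.5383
    (5,4) via x @ 1.2364
    (5,5) via y @ 1.5736
    (5,6) via y @ 2.6089
    (5,7) via y @ 3.6442  # hit
  → r_5 = 3.6442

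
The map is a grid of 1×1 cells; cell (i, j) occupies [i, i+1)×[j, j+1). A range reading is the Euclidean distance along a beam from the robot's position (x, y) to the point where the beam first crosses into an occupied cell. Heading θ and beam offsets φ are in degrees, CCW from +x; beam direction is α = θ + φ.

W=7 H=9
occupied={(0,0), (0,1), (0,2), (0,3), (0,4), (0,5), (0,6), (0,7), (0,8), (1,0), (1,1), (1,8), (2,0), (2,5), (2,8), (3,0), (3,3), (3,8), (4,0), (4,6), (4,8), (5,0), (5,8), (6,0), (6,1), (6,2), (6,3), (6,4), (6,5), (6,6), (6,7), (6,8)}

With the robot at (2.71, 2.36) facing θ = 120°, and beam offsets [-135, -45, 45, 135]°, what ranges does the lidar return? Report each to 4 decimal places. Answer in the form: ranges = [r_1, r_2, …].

beam 1: φ=-135°, α=345°
  d=(0.9659,-0.2588)  start (2,2)  tX=0.3002 tY=1.3909  stride 1/|dx|=1.0353 1/|dy|=3.8637
    cross x-line → (3,2), t=0.3002
    cross x-line → (4,2), t=1.3355
    cross y-line → (4,1), t=1.3909
    cross x-line → (5,1), t=2.3708
    cross x-line → (6,1), t=3.4061 (wall)
  → r_1 = 3.4061
beam 2: φ=-45°, α=75°
  d=(0.2588,0.9659)  start (2,2)  tX=1.1205 tY=0.6626  stride 1/|dx|=3.8637 1/|dy|=1.0353
    cross y-line → (2,3), t=0.6626
    cross x-line → (3,3), t=1.1205 (wall)
  → r_2 = 1.1205
beam 3: φ=45°, α=165°
  d=(-0.9659,0.2588)  start (2,2)  tX=0.7350 tY=2.4728  stride 1/|dx|=1.0353 1/|dy|=3.8637
    cross x-line → (1,2), t=0.7350
    cross x-line → (0,2), t=1.7703 (wall)
  → r_3 = 1.7703
beam 4: φ=135°, α=255°
  d=(-0.2588,-0.9659)  start (2,2)  tX=2.7432 tY=0.3727  stride 1/|dx|=3.8637 1/|dy|=1.0353
    cross y-line → (2,1), t=0.3727
    cross y-line → (2,0), t=1.4080 (wall)
  → r_4 = 1.4080

ranges = [3.4061, 1.1205, 1.7703, 1.4080]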